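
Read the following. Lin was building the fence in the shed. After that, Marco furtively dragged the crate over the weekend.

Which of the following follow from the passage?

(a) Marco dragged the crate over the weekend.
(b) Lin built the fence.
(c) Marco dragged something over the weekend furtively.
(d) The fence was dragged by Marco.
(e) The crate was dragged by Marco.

(a), (c), (e)

(a) Entailed — the original entails any weakening of itself; this just drops 'furtively'.
(b) Not entailed — 'was building' is progressive on an accomplishment; it does not entail the completed 'built'.
(c) Entailed — the original entails any weakening of itself; this just generalizes the patient.
(d) Not entailed — Marco dragged the crate, not the fence; the fence belongs to the building event.
(e) Entailed — dropping 'over the weekend', 'furtively' leaves a sub-description the original still satisfies.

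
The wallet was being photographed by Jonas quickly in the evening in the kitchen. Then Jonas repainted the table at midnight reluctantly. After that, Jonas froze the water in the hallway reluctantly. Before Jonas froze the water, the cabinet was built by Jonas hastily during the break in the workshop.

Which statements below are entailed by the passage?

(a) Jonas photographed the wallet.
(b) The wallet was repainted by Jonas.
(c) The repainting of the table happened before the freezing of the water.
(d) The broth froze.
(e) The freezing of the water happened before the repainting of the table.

(a) Not entailed — 'was photographing' is progressive on an accomplishment; it does not entail the completed 'photographed'.
(b) Not entailed — Jonas repainted the table, not the wallet; the wallet belongs to the photographing event.
(c) Entailed — the narrative places the repainting before the freezing.
(d) Not entailed — the water is what froze, not the broth.
(e) Not entailed — the narrative places the repainting before the freezing, not after.

(c)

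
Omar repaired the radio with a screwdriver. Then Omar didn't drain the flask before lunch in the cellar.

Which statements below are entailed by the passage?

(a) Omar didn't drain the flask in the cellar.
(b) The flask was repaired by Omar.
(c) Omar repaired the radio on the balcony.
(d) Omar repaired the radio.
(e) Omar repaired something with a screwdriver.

(a) Not entailed — dropping 'before lunch' under negation is not valid — the original leaves open that Omar drained the flask some other way.
(b) Not entailed — Omar repaired the radio, not the flask; the flask belongs to the draining event.
(c) Not entailed — 'on the balcony' adds information not in the original event.
(d) Entailed — dropping 'with a screwdriver' leaves a sub-description the original still satisfies.
(e) Entailed — every conjunct here is already in the original repairing event.

(d), (e)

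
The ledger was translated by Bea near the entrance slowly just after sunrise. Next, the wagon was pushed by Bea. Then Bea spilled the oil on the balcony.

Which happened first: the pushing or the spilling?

the pushing

The connectives place the pushing before the spilling.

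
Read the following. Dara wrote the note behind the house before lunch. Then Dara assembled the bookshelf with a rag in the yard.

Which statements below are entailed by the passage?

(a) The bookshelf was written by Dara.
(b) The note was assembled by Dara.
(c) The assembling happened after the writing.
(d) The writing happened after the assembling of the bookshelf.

(c)

(a) Not entailed — Dara wrote the note, not the bookshelf; the bookshelf belongs to the assembling event.
(b) Not entailed — Dara assembled the bookshelf, not the note; the note belongs to the writing event.
(c) Entailed — the narrative places the writing before the assembling.
(d) Not entailed — the narrative places the writing before the assembling, not after.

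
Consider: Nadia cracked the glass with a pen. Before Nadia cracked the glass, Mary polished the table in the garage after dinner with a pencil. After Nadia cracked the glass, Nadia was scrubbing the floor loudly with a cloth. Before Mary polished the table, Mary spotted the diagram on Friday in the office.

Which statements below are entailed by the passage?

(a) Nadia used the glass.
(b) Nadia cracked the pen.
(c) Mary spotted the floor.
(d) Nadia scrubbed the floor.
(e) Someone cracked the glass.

(a) Not entailed — the glass is the patient, not an instrument — Nadia used a pen.
(b) Not entailed — the pen is the instrument, not what was cracked.
(c) Not entailed — Mary spotted the diagram, not the floor; the floor belongs to the scrubbing event.
(d) Entailed — 'scrub' is an activity; 'was scrubbing' entails that some scrubbing happened, so 'scrubbed' holds.
(e) Entailed — every conjunct here is already in the original cracking event.

(d), (e)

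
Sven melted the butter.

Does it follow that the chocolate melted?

Nothing is said about any chocolate; only the butter is affected.

no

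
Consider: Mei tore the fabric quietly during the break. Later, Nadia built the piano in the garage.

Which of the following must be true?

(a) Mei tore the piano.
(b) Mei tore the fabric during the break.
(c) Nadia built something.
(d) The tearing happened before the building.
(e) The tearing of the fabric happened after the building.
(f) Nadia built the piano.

(a) Not entailed — Mei tore the fabric, not the piano; the piano belongs to the building event.
(b) Entailed — the original entails any weakening of itself; this just drops 'quietly'.
(c) Entailed — this follows by dropping conjuncts from the building event's description.
(d) Entailed — the narrative places the tearing before the building.
(e) Not entailed — the narrative places the tearing before the building, not after.
(f) Entailed — dropping 'in the garage' leaves a sub-description the original still satisfies.

(b), (c), (d), (f)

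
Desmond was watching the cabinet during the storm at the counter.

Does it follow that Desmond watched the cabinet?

'watch' is atelic; if Desmond was watching the cabinet, then Desmond watched the cabinet (for some time).

yes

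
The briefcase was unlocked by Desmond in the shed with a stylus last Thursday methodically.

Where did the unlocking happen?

in the shed

'in the shed' marks the location of the unlocking event.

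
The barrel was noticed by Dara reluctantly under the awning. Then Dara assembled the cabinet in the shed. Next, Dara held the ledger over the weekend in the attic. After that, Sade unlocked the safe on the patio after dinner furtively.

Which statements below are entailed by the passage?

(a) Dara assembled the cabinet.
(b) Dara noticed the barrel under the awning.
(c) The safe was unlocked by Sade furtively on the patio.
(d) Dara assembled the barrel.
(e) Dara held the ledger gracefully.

(a), (b), (c)

(a) Entailed — dropping 'in the shed' leaves a sub-description the original still satisfies.
(b) Entailed — dropping 'reluctantly' leaves a sub-description the original still satisfies.
(c) Entailed — every conjunct here is already in the original unlocking event.
(d) Not entailed — Dara assembled the cabinet, not the barrel; the barrel belongs to the noticing event.
(e) Not entailed — 'gracefully' adds information not in the original event.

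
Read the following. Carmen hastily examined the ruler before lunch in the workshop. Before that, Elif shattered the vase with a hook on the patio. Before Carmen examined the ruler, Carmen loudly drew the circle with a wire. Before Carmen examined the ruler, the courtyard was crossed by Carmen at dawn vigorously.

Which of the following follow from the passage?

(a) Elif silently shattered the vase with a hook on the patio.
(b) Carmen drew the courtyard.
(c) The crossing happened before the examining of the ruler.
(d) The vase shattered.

(a) Not entailed — 'silently' adds information not in the original event.
(b) Not entailed — Carmen drew the circle, not the courtyard; the courtyard belongs to the crossing event.
(c) Entailed — the narrative places the crossing before the examining.
(d) Entailed — 'Elif shattered the vase' is causative; it entails the inchoative 'the vase shattered'.

(c), (d)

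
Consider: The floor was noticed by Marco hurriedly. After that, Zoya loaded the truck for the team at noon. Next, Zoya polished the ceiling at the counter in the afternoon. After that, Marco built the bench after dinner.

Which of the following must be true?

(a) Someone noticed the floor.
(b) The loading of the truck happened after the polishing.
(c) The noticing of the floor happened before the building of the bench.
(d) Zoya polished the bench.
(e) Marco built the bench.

(a), (c), (e)

(a) Entailed — this follows by dropping conjuncts from the noticing event's description.
(b) Not entailed — the narrative places the loading before the polishing, not after.
(c) Entailed — the narrative places the noticing before the building.
(d) Not entailed — Zoya polished the ceiling, not the bench; the bench belongs to the building event.
(e) Entailed — dropping 'after dinner' leaves a sub-description the original still satisfies.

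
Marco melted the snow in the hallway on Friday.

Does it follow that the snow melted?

yes

'Marco melted the snow' is the causative; it entails the inchoative 'the snow melted'.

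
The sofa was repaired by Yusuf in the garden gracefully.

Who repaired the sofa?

Yusuf

'Yusuf' marks the agent of the repairing event.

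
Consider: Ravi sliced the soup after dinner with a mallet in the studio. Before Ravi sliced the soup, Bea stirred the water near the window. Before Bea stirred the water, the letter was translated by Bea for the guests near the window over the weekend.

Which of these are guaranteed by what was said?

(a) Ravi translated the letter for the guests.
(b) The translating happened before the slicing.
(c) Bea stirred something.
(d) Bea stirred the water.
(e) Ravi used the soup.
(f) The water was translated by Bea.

(a) Not entailed — the passage has Bea translating the letter, not Ravi.
(b) Entailed — the narrative places the translating before the slicing.
(c) Entailed — dropping 'near the window' and generalizing the patient leaves a sub-description the original still satisfies.
(d) Entailed — this follows by dropping conjuncts from the stirring event's description.
(e) Not entailed — the soup is the patient, not an instrument — Ravi used a mallet.
(f) Not entailed — Bea translated the letter, not the water; the water belongs to the stirring event.

(b), (c), (d)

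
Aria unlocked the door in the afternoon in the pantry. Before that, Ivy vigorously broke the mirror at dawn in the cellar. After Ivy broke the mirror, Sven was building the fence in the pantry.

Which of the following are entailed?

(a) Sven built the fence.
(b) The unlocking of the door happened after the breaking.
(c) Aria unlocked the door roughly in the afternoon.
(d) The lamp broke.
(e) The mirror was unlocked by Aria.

(b)

(a) Not entailed — 'was building' is progressive on an accomplishment; it does not entail the completed 'built'.
(b) Entailed — the narrative places the breaking before the unlocking.
(c) Not entailed — 'roughly' adds information not in the original event.
(d) Not entailed — the mirror is what broke, not the lamp.
(e) Not entailed — Aria unlocked the door, not the mirror; the mirror belongs to the breaking event.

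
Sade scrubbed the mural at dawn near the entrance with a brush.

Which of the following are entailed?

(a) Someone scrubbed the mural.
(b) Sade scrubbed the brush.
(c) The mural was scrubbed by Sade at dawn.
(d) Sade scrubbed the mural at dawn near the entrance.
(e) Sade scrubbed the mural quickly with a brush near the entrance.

(a), (c), (d)

(a) Entailed — this follows by dropping conjuncts from the scrubbing event's description.
(b) Not entailed — the brush is the instrument, not what was scrubbed.
(c) Entailed — dropping 'near the entrance', 'with a brush' leaves a sub-description the original still satisfies.
(d) Entailed — every conjunct here is already in the original scrubbing event.
(e) Not entailed — 'quickly' adds information not in the original event.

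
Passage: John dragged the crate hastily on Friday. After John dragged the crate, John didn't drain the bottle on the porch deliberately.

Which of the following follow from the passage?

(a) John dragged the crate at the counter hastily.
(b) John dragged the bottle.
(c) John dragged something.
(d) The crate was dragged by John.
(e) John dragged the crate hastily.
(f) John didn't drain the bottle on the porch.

(c), (d), (e)

(a) Not entailed — 'at the counter' adds information not in the original event.
(b) Not entailed — John dragged the crate, not the bottle; the bottle belongs to the draining event.
(c) Entailed — this follows by dropping conjuncts from the dragging event's description.
(d) Entailed — this follows by dropping conjuncts from the dragging event's description.
(e) Entailed — every conjunct here is already in the original dragging event.
(f) Not entailed — dropping 'deliberately' under negation is not valid — the original leaves open that John drained the bottle some other way.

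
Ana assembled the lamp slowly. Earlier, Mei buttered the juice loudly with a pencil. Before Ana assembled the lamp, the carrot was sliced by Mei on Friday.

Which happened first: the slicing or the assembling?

The connectives place the slicing before the assembling.

the slicing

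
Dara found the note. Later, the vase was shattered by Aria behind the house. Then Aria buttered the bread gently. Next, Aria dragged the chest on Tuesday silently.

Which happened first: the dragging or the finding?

the finding

The connectives place the finding before the dragging.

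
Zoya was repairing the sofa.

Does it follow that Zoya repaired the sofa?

'was repairing' is progressive; for an accomplishment like 'repair the sofa', it doesn't entail completion.

no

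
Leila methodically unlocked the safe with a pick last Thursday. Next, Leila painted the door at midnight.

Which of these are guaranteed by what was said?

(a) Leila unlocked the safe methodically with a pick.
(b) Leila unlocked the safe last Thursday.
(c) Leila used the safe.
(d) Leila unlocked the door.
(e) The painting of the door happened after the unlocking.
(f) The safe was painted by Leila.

(a), (b), (e)

(a) Entailed — this follows by dropping conjuncts from the unlocking event's description.
(b) Entailed — dropping 'with a pick', 'methodically' leaves a sub-description the original still satisfies.
(c) Not entailed — the safe is the patient, not an instrument — Leila used a pick.
(d) Not entailed — Leila unlocked the safe, not the door; the door belongs to the painting event.
(e) Entailed — the narrative places the unlocking before the painting.
(f) Not entailed — Leila painted the door, not the safe; the safe belongs to the unlocking event.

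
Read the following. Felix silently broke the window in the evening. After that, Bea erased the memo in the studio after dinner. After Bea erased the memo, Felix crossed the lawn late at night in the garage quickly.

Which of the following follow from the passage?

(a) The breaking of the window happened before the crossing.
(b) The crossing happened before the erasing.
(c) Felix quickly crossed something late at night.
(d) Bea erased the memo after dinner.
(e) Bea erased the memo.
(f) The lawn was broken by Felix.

(a) Entailed — the narrative places the breaking before the crossing.
(b) Not entailed — the narrative places the erasing before the crossing, not after.
(c) Entailed — dropping 'in the garage' and generalizing the patient leaves a sub-description the original still satisfies.
(d) Entailed — the original entails any weakening of itself; this just drops 'in the studio'.
(e) Entailed — dropping 'after dinner', 'in the studio' leaves a sub-description the original still satisfies.
(f) Not entailed — Felix broke the window, not the lawn; the lawn belongs to the crossing event.

(a), (c), (d), (e)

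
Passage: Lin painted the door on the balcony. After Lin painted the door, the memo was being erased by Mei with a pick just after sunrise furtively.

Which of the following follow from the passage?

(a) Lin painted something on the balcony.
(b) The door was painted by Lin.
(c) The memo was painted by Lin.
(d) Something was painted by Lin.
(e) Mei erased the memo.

(a), (b), (d)

(a) Entailed — the original entails any weakening of itself; this just generalizes the patient.
(b) Entailed — dropping 'on the balcony' leaves a sub-description the original still satisfies.
(c) Not entailed — Lin painted the door, not the memo; the memo belongs to the erasing event.
(d) Entailed — dropping 'on the balcony' and generalizing the patient leaves a sub-description the original still satisfies.
(e) Not entailed — 'was erasing' is progressive on an accomplishment; it does not entail the completed 'erased'.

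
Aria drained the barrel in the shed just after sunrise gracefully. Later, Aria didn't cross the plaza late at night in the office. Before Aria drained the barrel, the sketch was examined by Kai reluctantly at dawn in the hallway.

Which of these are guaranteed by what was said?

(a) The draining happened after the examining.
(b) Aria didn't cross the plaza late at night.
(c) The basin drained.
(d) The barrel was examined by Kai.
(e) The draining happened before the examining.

(a) Entailed — the narrative places the examining before the draining.
(b) Not entailed — dropping 'in the office' under negation is not valid — the original leaves open that Aria crossed the plaza some other way.
(c) Not entailed — the barrel is what drained, not the basin.
(d) Not entailed — Kai examined the sketch, not the barrel; the barrel belongs to the draining event.
(e) Not entailed — the narrative places the examining before the draining, not after.

(a)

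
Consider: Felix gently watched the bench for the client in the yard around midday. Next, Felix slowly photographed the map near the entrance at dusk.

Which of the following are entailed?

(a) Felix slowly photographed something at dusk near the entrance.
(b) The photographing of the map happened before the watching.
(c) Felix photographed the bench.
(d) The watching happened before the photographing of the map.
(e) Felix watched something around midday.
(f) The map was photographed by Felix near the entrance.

(a), (d), (e), (f)

(a) Entailed — every conjunct here is already in the original photographing event.
(b) Not entailed — the narrative places the watching before the photographing, not after.
(c) Not entailed — Felix photographed the map, not the bench; the bench belongs to the watching event.
(d) Entailed — the narrative places the watching before the photographing.
(e) Entailed — dropping 'for the client', 'in the yard', 'gently' and generalizing the patient leaves a sub-description the original still satisfies.
(f) Entailed — this follows by dropping conjuncts from the photographing event's description.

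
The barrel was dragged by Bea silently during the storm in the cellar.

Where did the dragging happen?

'in the cellar' marks the location of the dragging event.

in the cellar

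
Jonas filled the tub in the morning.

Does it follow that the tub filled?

'Jonas filled the tub' is the causative; it entails the inchoative 'the tub filled'.

yes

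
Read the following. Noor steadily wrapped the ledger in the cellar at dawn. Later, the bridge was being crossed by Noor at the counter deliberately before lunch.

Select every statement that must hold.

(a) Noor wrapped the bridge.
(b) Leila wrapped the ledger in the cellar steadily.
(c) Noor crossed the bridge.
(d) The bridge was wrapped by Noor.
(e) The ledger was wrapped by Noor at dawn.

(a) Not entailed — Noor wrapped the ledger, not the bridge; the bridge belongs to the crossing event.
(b) Not entailed — the passage has Noor wrapping the ledger, not Leila.
(c) Not entailed — 'was crossing' is progressive on an accomplishment; it does not entail the completed 'crossed'.
(d) Not entailed — Noor wrapped the ledger, not the bridge; the bridge belongs to the crossing event.
(e) Entailed — this follows by dropping conjuncts from the wrapping event's description.

(e)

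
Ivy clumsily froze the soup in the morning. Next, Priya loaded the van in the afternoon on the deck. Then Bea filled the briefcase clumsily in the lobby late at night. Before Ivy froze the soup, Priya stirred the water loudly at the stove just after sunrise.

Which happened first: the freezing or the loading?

The connectives place the freezing before the loading.

the freezing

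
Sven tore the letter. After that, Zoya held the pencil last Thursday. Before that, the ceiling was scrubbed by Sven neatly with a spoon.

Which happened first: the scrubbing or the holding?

The connectives place the scrubbing before the holding.

the scrubbing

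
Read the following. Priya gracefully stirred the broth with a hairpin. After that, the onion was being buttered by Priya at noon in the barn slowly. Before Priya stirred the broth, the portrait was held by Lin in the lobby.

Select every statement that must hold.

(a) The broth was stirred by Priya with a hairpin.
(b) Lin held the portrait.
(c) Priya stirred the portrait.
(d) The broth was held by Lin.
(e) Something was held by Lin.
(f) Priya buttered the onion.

(a), (b), (e)

(a) Entailed — dropping 'gracefully' leaves a sub-description the original still satisfies.
(b) Entailed — every conjunct here is already in the original holding event.
(c) Not entailed — Priya stirred the broth, not the portrait; the portrait belongs to the holding event.
(d) Not entailed — Lin held the portrait, not the broth; the broth belongs to the stirring event.
(e) Entailed — every conjunct here is already in the original holding event.
(f) Not entailed — 'was buttering' is progressive on an accomplishment; it does not entail the completed 'buttered'.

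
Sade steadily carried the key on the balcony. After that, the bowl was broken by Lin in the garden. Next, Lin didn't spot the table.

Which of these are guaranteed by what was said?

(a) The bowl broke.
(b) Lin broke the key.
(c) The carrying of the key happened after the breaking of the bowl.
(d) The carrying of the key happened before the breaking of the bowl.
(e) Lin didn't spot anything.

(a), (d)

(a) Entailed — 'Lin broke the bowl' is causative; it entails the inchoative 'the bowl broke'.
(b) Not entailed — Lin broke the bowl, not the key; the key belongs to the carrying event.
(c) Not entailed — the narrative places the carrying before the breaking, not after.
(d) Entailed — the narrative places the carrying before the breaking.
(e) Not entailed — the original only denies this specific event; Lin may have spotted something else.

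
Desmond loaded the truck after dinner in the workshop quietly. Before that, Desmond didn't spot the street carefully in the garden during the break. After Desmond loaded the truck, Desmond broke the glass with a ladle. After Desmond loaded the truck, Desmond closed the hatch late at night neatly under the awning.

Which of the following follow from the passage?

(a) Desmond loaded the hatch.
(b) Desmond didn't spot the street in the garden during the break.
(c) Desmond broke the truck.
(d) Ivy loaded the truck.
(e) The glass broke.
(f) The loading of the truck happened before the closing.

(a) Not entailed — Desmond loaded the truck, not the hatch; the hatch belongs to the closing event.
(b) Not entailed — dropping 'carefully' under negation is not valid — the original leaves open that Desmond spotted the street some other way.
(c) Not entailed — Desmond broke the glass, not the truck; the truck belongs to the loading event.
(d) Not entailed — the passage has Desmond loading the truck, not Ivy.
(e) Entailed — 'Desmond broke the glass' is causative; it entails the inchoative 'the glass broke'.
(f) Entailed — the narrative places the loading before the closing.

(e), (f)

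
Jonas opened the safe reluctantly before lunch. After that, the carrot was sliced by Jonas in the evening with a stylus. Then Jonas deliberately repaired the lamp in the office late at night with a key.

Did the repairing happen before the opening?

The narrative orders the opening before the repairing.

no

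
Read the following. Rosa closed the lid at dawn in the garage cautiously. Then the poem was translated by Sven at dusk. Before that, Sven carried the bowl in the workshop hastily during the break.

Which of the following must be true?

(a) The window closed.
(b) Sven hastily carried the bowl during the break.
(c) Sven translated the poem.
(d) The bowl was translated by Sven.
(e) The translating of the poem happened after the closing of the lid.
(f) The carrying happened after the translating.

(b), (c), (e)

(a) Not entailed — the lid is what closed, not the window.
(b) Entailed — the original entails any weakening of itself; this just drops 'in the workshop'.
(c) Entailed — dropping 'at dusk' leaves a sub-description the original still satisfies.
(d) Not entailed — Sven translated the poem, not the bowl; the bowl belongs to the carrying event.
(e) Entailed — the narrative places the closing before the translating.
(f) Not entailed — the narrative places the carrying before the translating, not after.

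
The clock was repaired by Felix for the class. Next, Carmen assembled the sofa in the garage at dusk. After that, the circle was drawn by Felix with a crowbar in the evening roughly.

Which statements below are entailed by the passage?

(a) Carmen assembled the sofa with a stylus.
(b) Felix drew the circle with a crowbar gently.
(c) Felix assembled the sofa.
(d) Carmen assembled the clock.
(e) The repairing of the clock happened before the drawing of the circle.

(a) Not entailed — 'with a stylus' adds information not in the original event.
(b) Not entailed — 'gently' adds a manner not in (and inconsistent with) the original.
(c) Not entailed — the passage has Carmen assembling the sofa, not Felix.
(d) Not entailed — Carmen assembled the sofa, not the clock; the clock belongs to the repairing event.
(e) Entailed — the narrative places the repairing before the drawing.

(e)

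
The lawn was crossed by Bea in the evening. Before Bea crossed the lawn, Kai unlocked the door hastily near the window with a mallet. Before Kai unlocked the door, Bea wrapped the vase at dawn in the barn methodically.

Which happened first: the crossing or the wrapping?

The connectives place the wrapping before the crossing.

the wrapping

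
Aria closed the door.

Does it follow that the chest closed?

Nothing is said about any chest; only the door is affected.

no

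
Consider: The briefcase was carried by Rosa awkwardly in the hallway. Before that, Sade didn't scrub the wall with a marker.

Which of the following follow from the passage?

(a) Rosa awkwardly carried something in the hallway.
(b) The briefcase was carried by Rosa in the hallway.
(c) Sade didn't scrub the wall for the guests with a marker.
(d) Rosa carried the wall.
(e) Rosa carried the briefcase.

(a) Entailed — this follows by dropping conjuncts from the carrying event's description.
(b) Entailed — dropping 'awkwardly' leaves a sub-description the original still satisfies.
(c) Entailed — under negation, adding a further restriction is entailed: if no such scrubbing event occurred, none occurred for the guests either.
(d) Not entailed — Rosa carried the briefcase, not the wall; the wall belongs to the scrubbing event.
(e) Entailed — every conjunct here is already in the original carrying event.

(a), (b), (c), (e)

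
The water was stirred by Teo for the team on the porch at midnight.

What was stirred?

'the water' marks the patient of the stirring event.

the water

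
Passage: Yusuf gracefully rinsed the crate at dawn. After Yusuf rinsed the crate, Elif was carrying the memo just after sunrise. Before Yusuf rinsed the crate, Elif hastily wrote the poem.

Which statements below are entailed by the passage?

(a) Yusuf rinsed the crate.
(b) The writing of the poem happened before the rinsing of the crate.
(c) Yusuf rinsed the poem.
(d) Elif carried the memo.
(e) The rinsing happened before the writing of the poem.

(a), (b), (d)

(a) Entailed — every conjunct here is already in the original rinsing event.
(b) Entailed — the narrative places the writing before the rinsing.
(c) Not entailed — Yusuf rinsed the crate, not the poem; the poem belongs to the writing event.
(d) Entailed — 'carry' is an activity; 'was carrying' entails that some carrying happened, so 'carried' holds.
(e) Not entailed — the narrative places the writing before the rinsing, not after.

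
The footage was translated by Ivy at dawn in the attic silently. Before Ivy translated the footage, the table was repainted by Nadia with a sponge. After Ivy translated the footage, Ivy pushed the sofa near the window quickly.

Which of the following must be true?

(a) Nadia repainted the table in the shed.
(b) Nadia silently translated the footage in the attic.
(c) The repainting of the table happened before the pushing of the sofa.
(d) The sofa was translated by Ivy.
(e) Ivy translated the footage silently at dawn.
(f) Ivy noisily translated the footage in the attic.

(c), (e)

(a) Not entailed — 'in the shed' adds information not in the original event.
(b) Not entailed — the passage has Ivy translating the footage, not Nadia.
(c) Entailed — the narrative places the repainting before the pushing.
(d) Not entailed — Ivy translated the footage, not the sofa; the sofa belongs to the pushing event.
(e) Entailed — the original entails any weakening of itself; this just drops 'in the attic'.
(f) Not entailed — 'noisily' adds a manner not in (and inconsistent with) the original.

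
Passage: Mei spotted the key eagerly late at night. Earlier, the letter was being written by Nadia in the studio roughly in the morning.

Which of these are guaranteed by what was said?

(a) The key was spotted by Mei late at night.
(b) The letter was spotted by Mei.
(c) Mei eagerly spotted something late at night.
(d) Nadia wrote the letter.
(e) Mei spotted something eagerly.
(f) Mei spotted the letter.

(a) Entailed — every conjunct here is already in the original spotting event.
(b) Not entailed — Mei spotted the key, not the letter; the letter belongs to the writing event.
(c) Entailed — generalizing the patient leaves a sub-description the original still satisfies.
(d) Not entailed — 'was writing' is progressive on an accomplishment; it does not entail the completed 'wrote'.
(e) Entailed — the original entails any weakening of itself; this just drops 'late at night' and generalizes the patient.
(f) Not entailed — Mei spotted the key, not the letter; the letter belongs to the writing event.

(a), (c), (e)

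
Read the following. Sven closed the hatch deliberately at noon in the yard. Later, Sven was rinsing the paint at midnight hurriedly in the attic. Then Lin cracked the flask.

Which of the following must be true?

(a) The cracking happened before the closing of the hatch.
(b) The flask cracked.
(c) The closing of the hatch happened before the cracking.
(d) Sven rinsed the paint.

(a) Not entailed — the narrative places the closing before the cracking, not after.
(b) Entailed — 'Lin cracked the flask' is causative; it entails the inchoative 'the flask cracked'.
(c) Entailed — the narrative places the closing before the cracking.
(d) Entailed — 'rinse' is an activity; 'was rinsing' entails that some rinsing happened, so 'rinsed' holds.

(b), (c), (d)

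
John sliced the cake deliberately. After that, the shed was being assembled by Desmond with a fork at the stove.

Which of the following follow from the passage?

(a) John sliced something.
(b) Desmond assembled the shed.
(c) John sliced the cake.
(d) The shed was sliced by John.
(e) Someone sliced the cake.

(a) Entailed — every conjunct here is already in the original slicing event.
(b) Not entailed — 'was assembling' is progressive on an accomplishment; it does not entail the completed 'assembled'.
(c) Entailed — the original entails any weakening of itself; this just drops 'deliberately'.
(d) Not entailed — John sliced the cake, not the shed; the shed belongs to the assembling event.
(e) Entailed — this follows by dropping conjuncts from the slicing event's description.

(a), (c), (e)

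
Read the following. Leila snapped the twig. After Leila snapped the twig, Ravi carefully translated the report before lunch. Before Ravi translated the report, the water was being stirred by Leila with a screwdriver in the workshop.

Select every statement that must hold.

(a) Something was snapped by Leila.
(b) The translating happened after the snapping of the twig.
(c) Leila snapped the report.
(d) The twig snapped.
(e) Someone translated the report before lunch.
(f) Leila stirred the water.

(a) Entailed — the original entails any weakening of itself; this just generalizes the patient.
(b) Entailed — the narrative places the snapping before the translating.
(c) Not entailed — Leila snapped the twig, not the report; the report belongs to the translating event.
(d) Entailed — 'Leila snapped the twig' is causative; it entails the inchoative 'the twig snapped'.
(e) Entailed — the original entails any weakening of itself; this just drops 'carefully' and generalizes the agent.
(f) Entailed — 'stir' is an activity; 'was stirring' entails that some stirring happened, so 'stirred' holds.

(a), (b), (d), (e), (f)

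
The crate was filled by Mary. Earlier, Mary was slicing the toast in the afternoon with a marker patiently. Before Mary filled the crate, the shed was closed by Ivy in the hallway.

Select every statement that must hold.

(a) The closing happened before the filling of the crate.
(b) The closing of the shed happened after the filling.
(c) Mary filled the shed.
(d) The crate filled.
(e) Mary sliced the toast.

(a), (d)

(a) Entailed — the narrative places the closing before the filling.
(b) Not entailed — the narrative places the closing before the filling, not after.
(c) Not entailed — Mary filled the crate, not the shed; the shed belongs to the closing event.
(d) Entailed — 'Mary filled the crate' is causative; it entails the inchoative 'the crate filled'.
(e) Not entailed — 'was slicing' is progressive on an accomplishment; it does not entail the completed 'sliced'.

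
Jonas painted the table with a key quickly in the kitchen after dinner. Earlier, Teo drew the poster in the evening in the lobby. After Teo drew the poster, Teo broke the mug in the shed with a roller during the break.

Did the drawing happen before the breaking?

The narrative orders the drawing before the breaking.

yes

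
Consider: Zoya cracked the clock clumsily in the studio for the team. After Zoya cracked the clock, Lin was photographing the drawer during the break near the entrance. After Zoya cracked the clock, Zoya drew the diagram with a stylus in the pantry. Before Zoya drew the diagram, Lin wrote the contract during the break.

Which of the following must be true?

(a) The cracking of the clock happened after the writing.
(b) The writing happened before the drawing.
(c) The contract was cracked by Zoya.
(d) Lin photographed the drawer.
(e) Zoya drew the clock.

(a) Not entailed — the narrative doesn't order the writing relative to the cracking.
(b) Entailed — the narrative places the writing before the drawing.
(c) Not entailed — Zoya cracked the clock, not the contract; the contract belongs to the writing event.
(d) Not entailed — 'was photographing' is progressive on an accomplishment; it does not entail the completed 'photographed'.
(e) Not entailed — Zoya drew the diagram, not the clock; the clock belongs to the cracking event.

(b)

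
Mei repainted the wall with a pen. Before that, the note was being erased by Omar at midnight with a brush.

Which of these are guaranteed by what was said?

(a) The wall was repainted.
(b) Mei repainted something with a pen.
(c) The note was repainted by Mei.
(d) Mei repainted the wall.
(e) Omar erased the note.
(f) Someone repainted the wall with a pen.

(a) Entailed — dropping 'with a pen' and generalizing the agent leaves a sub-description the original still satisfies.
(b) Entailed — generalizing the patient leaves a sub-description the original still satisfies.
(c) Not entailed — Mei repainted the wall, not the note; the note belongs to the erasing event.
(d) Entailed — this follows by dropping conjuncts from the repainting event's description.
(e) Not entailed — 'was erasing' is progressive on an accomplishment; it does not entail the completed 'erased'.
(f) Entailed — generalizing the agent leaves a sub-description the original still satisfies.

(a), (b), (d), (f)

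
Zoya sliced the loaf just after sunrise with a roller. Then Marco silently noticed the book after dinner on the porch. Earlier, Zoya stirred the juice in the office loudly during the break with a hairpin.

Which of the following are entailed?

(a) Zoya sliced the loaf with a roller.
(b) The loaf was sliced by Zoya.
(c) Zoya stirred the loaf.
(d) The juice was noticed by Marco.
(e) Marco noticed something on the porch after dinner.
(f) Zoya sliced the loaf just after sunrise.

(a), (b), (e), (f)

(a) Entailed — every conjunct here is already in the original slicing event.
(b) Entailed — this follows by dropping conjuncts from the slicing event's description.
(c) Not entailed — Zoya stirred the juice, not the loaf; the loaf belongs to the slicing event.
(d) Not entailed — Marco noticed the book, not the juice; the juice belongs to the stirring event.
(e) Entailed — every conjunct here is already in the original noticing event.
(f) Entailed — this follows by dropping conjuncts from the slicing event's description.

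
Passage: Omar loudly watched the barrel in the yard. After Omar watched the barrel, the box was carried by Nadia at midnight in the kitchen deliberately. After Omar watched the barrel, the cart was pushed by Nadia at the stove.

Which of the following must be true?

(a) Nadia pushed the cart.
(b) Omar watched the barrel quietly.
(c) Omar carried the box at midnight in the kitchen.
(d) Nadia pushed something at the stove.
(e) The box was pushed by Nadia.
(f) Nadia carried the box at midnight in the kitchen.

(a) Entailed — the original entails any weakening of itself; this just drops 'at the stove'.
(b) Not entailed — 'quietly' adds a manner not in (and inconsistent with) the original.
(c) Not entailed — the passage has Nadia carrying the box, not Omar.
(d) Entailed — this follows by dropping conjuncts from the pushing event's description.
(e) Not entailed — Nadia pushed the cart, not the box; the box belongs to the carrying event.
(f) Entailed — every conjunct here is already in the original carrying event.

(a), (d), (f)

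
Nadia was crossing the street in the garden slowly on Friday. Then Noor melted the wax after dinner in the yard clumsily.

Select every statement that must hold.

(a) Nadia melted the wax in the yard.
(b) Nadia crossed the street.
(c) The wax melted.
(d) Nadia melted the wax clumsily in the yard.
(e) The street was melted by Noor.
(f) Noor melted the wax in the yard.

(c), (f)

(a) Not entailed — the passage has Noor melting the wax, not Nadia.
(b) Not entailed — 'was crossing' is progressive on an accomplishment; it does not entail the completed 'crossed'.
(c) Entailed — 'Noor melted the wax' is causative; it entails the inchoative 'the wax melted'.
(d) Not entailed — the passage has Noor melting the wax, not Nadia.
(e) Not entailed — Noor melted the wax, not the street; the street belongs to the crossing event.
(f) Entailed — the original entails any weakening of itself; this just drops 'after dinner', 'clumsily'.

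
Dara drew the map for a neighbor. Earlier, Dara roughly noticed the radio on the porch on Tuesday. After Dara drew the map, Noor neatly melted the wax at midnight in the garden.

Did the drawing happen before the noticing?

The narrative orders the noticing before the drawing.

no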